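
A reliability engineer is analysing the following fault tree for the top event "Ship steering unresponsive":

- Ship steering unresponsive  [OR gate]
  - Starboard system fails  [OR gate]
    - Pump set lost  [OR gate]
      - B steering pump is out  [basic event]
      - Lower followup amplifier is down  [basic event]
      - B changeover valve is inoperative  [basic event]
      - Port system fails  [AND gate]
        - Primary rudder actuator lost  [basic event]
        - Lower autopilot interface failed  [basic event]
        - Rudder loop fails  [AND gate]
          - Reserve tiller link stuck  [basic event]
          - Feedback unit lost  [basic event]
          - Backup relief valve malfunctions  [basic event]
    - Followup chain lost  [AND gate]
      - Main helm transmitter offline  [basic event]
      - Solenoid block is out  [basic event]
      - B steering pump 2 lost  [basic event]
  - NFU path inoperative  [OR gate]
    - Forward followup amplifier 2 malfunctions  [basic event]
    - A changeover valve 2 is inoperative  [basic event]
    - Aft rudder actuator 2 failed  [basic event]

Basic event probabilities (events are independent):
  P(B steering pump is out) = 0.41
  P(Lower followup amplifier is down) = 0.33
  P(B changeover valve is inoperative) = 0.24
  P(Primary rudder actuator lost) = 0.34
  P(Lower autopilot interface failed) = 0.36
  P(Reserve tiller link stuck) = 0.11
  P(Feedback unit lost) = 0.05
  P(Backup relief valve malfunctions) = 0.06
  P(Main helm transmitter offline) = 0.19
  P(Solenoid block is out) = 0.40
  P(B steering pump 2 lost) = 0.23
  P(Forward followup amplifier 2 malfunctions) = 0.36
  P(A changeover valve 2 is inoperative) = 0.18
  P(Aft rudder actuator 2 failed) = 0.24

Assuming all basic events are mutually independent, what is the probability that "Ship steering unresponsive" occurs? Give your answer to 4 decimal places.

0.8823

P(Rudder loop fails) [AND] = 0.11 × 0.05 × 0.06 = 0.000330
P(Port system fails) [AND] = 0.34 × 0.36 × 0.000330 = 0.000040
P(Pump set lost) [OR] = 1 − (1−0.41) × (1−0.33) × (1−0.24) × (1−0.000040) = 0.699584
P(Followup chain lost) [AND] = 0.19 × 0.40 × 0.23 = 0.017480
P(Starboard system fails) [OR] = 1 − (1−0.699584) × (1−0.017480) = 0.704835
P(NFU path inoperative) [OR] = 1 − (1−0.36) × (1−0.18) × (1−0.24) = 0.601152
P(Ship steering unresponsive) [OR] = 1 − (1−0.704835) × (1−0.601152) = 0.882274
Rounded to 4 decimal places: P(Ship steering unresponsive) ≈ 0.8823.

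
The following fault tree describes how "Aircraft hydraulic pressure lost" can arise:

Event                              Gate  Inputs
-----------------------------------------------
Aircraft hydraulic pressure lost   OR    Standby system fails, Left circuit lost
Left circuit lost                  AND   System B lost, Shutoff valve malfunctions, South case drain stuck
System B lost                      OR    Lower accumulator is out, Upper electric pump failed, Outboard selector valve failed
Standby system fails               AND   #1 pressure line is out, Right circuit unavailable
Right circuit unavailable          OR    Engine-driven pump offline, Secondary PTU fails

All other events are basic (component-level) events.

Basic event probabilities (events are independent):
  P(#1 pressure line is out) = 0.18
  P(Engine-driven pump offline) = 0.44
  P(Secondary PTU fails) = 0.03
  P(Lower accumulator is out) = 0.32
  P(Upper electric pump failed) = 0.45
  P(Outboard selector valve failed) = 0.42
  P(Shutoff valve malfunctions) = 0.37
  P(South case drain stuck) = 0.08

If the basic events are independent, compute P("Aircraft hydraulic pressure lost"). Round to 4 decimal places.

0.1035

P(Right circuit unavailable) [OR] = 1 − (1−0.44) × (1−0.03) = 0.456800
P(Standby system fails) [AND] = 0.18 × 0.456800 = 0.082224
P(System B lost) [OR] = 1 − (1−0.32) × (1−0.45) × (1−0.42) = 0.783080
P(Left circuit lost) [AND] = 0.783080 × 0.37 × 0.08 = 0.023179
P(Aircraft hydraulic pressure lost) [OR] = 1 − (1−0.082224) × (1−0.023179) = 0.103497
Rounded to 4 decimal places: P(Aircraft hydraulic pressure lost) ≈ 0.1035.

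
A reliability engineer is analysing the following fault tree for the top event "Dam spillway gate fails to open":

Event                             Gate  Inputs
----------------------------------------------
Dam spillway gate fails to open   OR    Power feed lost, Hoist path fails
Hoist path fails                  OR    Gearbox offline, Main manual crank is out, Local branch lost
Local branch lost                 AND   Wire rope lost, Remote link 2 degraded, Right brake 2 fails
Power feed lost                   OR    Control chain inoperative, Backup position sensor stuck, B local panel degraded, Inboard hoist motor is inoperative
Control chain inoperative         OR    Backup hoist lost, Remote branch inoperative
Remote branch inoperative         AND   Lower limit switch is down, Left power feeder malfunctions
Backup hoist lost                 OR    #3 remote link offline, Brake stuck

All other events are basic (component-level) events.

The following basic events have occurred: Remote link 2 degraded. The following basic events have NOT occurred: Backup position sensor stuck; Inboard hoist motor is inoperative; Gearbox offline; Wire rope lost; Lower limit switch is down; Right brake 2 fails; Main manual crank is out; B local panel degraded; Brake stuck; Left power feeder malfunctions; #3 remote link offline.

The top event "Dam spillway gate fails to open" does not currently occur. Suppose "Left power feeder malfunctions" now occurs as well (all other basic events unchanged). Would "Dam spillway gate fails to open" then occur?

No

Counterfactual: set "Left power feeder malfunctions" to occurred.
Backup hoist lost [OR]: #3 remote link offline=not, Brake stuck=not → no input occurs → does not occur.
Remote branch inoperative [AND]: Lower limit switch is down=not, Left power feeder malfunctions=occurs → not all inputs occur → does not occur.
Control chain inoperative [OR]: Backup hoist lost=not, Remote branch inoperative=not → no input occurs → does not occur.
Power feed lost [OR]: Control chain inoperative=not, Backup position sensor stuck=not, B local panel degraded=not, Inboard hoist motor is inoperative=not → no input occurs → does not occur.
Local branch lost [AND]: Wire rope lost=not, Remote link 2 degraded=occurs, Right brake 2 fails=not → not all inputs occur → does not occur.
Hoist path fails [OR]: Gearbox offline=not, Main manual crank is out=not, Local branch lost=not → no input occurs → does not occur.
Dam spillway gate fails to open [OR]: Power feed lost=not, Hoist path fails=not → no input occurs → does not occur.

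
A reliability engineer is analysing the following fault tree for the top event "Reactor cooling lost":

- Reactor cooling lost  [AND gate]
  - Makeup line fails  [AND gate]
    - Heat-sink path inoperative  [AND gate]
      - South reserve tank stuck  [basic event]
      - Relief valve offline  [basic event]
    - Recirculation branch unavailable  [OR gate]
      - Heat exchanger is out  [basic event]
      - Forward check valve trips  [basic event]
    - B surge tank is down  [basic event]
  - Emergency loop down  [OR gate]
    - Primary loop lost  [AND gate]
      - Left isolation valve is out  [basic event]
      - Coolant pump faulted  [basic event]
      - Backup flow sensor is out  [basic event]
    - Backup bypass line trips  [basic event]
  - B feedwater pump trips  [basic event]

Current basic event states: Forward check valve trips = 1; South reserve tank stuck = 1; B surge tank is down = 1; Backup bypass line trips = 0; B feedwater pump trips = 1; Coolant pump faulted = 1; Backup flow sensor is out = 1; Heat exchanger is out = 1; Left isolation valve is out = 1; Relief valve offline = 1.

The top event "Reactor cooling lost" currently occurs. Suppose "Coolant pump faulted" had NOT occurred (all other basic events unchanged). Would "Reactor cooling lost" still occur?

No

Counterfactual: set "Coolant pump faulted" to not occurred.
Heat-sink path inoperative [AND]: South reserve tank stuck=occurs, Relief valve offline=occurs → all inputs occur → occurs.
Recirculation branch unavailable [OR]: Heat exchanger is out=occurs, Forward check valve trips=occurs → at least one input occurs → occurs.
Makeup line fails [AND]: Heat-sink path inoperative=occurs, Recirculation branch unavailable=occurs, B surge tank is down=occurs → all inputs occur → occurs.
Primary loop lost [AND]: Left isolation valve is out=occurs, Coolant pump faulted=not, Backup flow sensor is out=occurs → not all inputs occur → does not occur.
Emergency loop down [OR]: Primary loop lost=not, Backup bypass line trips=not → no input occurs → does not occur.
Reactor cooling lost [AND]: Makeup line fails=occurs, Emergency loop down=not, B feedwater pump trips=occurs → not all inputs occur → does not occur.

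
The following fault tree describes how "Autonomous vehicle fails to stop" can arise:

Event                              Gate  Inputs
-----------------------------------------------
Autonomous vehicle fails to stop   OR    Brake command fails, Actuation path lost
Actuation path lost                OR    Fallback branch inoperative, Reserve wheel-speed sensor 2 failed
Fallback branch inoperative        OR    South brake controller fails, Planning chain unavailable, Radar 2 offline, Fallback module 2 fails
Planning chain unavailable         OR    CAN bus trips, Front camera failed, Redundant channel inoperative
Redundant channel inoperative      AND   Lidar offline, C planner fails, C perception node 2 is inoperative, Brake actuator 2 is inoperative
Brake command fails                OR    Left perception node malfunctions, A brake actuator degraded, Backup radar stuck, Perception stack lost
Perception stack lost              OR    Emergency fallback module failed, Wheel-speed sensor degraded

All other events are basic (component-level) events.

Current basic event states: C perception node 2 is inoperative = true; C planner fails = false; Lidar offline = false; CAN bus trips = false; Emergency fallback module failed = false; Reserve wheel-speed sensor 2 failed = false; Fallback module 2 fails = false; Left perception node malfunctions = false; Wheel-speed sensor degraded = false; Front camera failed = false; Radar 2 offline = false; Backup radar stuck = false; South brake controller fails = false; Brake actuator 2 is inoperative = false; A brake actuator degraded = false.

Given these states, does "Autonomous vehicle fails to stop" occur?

Perception stack lost [OR]: Emergency fallback module failed=not, Wheel-speed sensor degraded=not → no input occurs → does not occur.
Brake command fails [OR]: Left perception node malfunctions=not, A brake actuator degraded=not, Backup radar stuck=not, Perception stack lost=not → no input occurs → does not occur.
Redundant channel inoperative [AND]: Lidar offline=not, C planner fails=not, C perception node 2 is inoperative=occurs, Brake actuator 2 is inoperative=not → not all inputs occur → does not occur.
Planning chain unavailable [OR]: CAN bus trips=not, Front camera failed=not, Redundant channel inoperative=not → no input occurs → does not occur.
Fallback branch inoperative [OR]: South brake controller fails=not, Planning chain unavailable=not, Radar 2 offline=not, Fallback module 2 fails=not → no input occurs → does not occur.
Actuation path lost [OR]: Fallback branch inoperative=not, Reserve wheel-speed sensor 2 failed=not → no input occurs → does not occur.
Autonomous vehicle fails to stop [OR]: Brake command fails=not, Actuation path lost=not → no input occurs → does not occur.

No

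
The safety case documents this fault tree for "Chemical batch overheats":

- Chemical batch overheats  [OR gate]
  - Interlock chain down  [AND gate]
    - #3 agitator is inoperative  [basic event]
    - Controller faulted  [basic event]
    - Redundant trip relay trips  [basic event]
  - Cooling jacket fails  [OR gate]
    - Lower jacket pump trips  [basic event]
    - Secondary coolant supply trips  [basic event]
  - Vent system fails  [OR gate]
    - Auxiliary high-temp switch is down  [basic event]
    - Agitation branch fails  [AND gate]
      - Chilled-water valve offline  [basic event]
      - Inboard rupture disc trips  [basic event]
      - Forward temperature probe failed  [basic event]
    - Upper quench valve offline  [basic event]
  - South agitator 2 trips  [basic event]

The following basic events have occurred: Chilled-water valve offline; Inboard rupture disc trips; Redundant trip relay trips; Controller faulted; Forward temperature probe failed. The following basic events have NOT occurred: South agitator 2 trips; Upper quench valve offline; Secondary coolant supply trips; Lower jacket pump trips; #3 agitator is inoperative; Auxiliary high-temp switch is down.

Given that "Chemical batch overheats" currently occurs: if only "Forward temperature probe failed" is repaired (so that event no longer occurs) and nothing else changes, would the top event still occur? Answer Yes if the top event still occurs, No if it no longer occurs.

No

Counterfactual: set "Forward temperature probe failed" to not occurred.
Interlock chain down [AND]: #3 agitator is inoperative=not, Controller faulted=occurs, Redundant trip relay trips=occurs → not all inputs occur → does not occur.
Cooling jacket fails [OR]: Lower jacket pump trips=not, Secondary coolant supply trips=not → no input occurs → does not occur.
Agitation branch fails [AND]: Chilled-water valve offline=occurs, Inboard rupture disc trips=occurs, Forward temperature probe failed=not → not all inputs occur → does not occur.
Vent system fails [OR]: Auxiliary high-temp switch is down=not, Agitation branch fails=not, Upper quench valve offline=not → no input occurs → does not occur.
Chemical batch overheats [OR]: Interlock chain down=not, Cooling jacket fails=not, Vent system fails=not, South agitator 2 trips=not → no input occurs → does not occur.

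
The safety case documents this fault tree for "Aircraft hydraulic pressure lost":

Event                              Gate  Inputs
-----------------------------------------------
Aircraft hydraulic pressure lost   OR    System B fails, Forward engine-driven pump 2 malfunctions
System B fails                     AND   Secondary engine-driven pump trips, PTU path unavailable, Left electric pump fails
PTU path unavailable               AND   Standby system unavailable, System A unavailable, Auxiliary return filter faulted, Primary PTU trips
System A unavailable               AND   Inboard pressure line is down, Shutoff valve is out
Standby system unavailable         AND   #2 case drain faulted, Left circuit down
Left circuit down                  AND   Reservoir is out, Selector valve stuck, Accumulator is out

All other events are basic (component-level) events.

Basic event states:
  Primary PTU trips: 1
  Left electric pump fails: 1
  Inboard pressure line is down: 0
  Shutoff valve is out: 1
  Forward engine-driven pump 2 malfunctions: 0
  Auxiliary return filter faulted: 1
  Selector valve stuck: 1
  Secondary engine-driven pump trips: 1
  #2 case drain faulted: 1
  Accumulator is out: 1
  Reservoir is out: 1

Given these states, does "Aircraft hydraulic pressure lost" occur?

Left circuit down [AND]: Reservoir is out=occurs, Selector valve stuck=occurs, Accumulator is out=occurs → all inputs occur → occurs.
Standby system unavailable [AND]: #2 case drain faulted=occurs, Left circuit down=occurs → all inputs occur → occurs.
System A unavailable [AND]: Inboard pressure line is down=not, Shutoff valve is out=occurs → not all inputs occur → does not occur.
PTU path unavailable [AND]: Standby system unavailable=occurs, System A unavailable=not, Auxiliary return filter faulted=occurs, Primary PTU trips=occurs → not all inputs occur → does not occur.
System B fails [AND]: Secondary engine-driven pump trips=occurs, PTU path unavailable=not, Left electric pump fails=occurs → not all inputs occur → does not occur.
Aircraft hydraulic pressure lost [OR]: System B fails=not, Forward engine-driven pump 2 malfunctions=not → no input occurs → does not occur.

No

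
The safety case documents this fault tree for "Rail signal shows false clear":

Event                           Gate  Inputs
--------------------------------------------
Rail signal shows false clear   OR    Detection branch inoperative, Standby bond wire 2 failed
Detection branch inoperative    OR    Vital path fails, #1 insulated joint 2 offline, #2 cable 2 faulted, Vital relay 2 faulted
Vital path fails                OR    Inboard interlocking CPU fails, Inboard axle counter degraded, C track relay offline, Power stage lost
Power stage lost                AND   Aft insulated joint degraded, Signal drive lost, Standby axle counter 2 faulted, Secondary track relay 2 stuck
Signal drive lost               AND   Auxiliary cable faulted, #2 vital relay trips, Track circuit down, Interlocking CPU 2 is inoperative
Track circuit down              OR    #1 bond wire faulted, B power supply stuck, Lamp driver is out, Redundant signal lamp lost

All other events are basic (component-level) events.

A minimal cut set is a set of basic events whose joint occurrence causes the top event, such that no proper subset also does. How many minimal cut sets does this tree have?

Track circuit down [OR]: union of children's cut sets → 4 cut set(s).
Signal drive lost [AND]: one cut set from each child combined → 1 × 1 × 4 × 1 = 4 cut set(s).
Power stage lost [AND]: one cut set from each child combined → 1 × 4 × 1 × 1 = 4 cut set(s).
Vital path fails [OR]: union of children's cut sets → 7 cut set(s).
Detection branch inoperative [OR]: union of children's cut sets → 10 cut set(s).
Rail signal shows false clear [OR]: union of children's cut sets → 11 cut set(s).

11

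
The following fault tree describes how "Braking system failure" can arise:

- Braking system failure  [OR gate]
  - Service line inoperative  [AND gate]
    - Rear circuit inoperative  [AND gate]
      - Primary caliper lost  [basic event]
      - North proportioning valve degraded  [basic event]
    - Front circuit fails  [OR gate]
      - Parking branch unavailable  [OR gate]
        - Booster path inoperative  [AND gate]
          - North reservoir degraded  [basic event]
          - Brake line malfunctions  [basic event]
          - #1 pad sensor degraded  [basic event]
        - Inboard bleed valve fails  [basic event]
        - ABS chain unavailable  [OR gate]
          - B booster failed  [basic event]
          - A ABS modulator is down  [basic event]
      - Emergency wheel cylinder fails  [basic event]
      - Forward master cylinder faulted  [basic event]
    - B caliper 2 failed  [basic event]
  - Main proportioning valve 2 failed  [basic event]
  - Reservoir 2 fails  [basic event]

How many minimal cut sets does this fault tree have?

8

Rear circuit inoperative [AND]: one cut set from each child combined → 1 × 1 = 1 cut set(s).
Booster path inoperative [AND]: one cut set from each child combined → 1 × 1 × 1 = 1 cut set(s).
ABS chain unavailable [OR]: union of children's cut sets → 2 cut set(s).
Parking branch unavailable [OR]: union of children's cut sets → 4 cut set(s).
Front circuit fails [OR]: union of children's cut sets → 6 cut set(s).
Service line inoperative [AND]: one cut set from each child combined → 1 × 6 × 1 = 6 cut set(s).
Braking system failure [OR]: union of children's cut sets → 8 cut set(s).
Minimal cut sets: {#1 pad sensor degraded, B caliper 2 failed, Brake line malfunctions, North proportioning valve degraded, North reservoir degraded, Primary caliper lost}; {B caliper 2 failed, Inboard bleed valve fails, North proportioning valve degraded, Primary caliper lost}; {B booster failed, B caliper 2 failed, North proportioning valve degraded, Primary caliper lost}; {A ABS modulator is down, B caliper 2 failed, North proportioning valve degraded, Primary caliper lost}; {B caliper 2 failed, Emergency wheel cylinder fails, North proportioning valve degraded, Primary caliper lost}; {B caliper 2 failed, Forward master cylinder faulted, North proportioning valve degraded, Primary caliper lost}; {Main proportioning valve 2 failed}; {Reservoir 2 fails}.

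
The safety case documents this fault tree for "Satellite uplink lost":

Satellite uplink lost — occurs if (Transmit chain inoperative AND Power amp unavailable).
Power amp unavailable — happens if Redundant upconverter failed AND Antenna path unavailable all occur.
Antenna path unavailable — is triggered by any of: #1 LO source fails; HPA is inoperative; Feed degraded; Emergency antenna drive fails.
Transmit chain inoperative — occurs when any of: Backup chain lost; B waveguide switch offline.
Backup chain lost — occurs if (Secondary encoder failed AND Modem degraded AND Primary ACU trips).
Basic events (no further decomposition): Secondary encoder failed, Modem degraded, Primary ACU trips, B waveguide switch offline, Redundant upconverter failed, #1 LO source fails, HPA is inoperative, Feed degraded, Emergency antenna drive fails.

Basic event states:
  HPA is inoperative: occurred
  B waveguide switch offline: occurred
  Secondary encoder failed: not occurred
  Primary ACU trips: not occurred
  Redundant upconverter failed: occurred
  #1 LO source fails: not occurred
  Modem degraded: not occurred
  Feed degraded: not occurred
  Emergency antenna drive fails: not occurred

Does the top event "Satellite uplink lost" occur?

Backup chain lost [AND]: Secondary encoder failed=not, Modem degraded=not, Primary ACU trips=not → not all inputs occur → does not occur.
Transmit chain inoperative [OR]: Backup chain lost=not, B waveguide switch offline=occurs → at least one input occurs → occurs.
Antenna path unavailable [OR]: #1 LO source fails=not, HPA is inoperative=occurs, Feed degraded=not, Emergency antenna drive fails=not → at least one input occurs → occurs.
Power amp unavailable [AND]: Redundant upconverter failed=occurs, Antenna path unavailable=occurs → all inputs occur → occurs.
Satellite uplink lost [AND]: Transmit chain inoperative=occurs, Power amp unavailable=occurs → all inputs occur → occurs.

Yes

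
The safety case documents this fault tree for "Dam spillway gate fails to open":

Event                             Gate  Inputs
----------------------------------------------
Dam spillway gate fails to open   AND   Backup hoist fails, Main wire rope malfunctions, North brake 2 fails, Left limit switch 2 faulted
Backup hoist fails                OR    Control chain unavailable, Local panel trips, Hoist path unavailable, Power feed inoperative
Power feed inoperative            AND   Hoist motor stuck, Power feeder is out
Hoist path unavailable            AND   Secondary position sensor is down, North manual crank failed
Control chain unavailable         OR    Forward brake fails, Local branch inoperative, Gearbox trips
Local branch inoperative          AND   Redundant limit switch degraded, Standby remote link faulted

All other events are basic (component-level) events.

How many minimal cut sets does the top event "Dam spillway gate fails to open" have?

6

Local branch inoperative [AND]: one cut set from each child combined → 1 × 1 = 1 cut set(s).
Control chain unavailable [OR]: union of children's cut sets → 3 cut set(s).
Hoist path unavailable [AND]: one cut set from each child combined → 1 × 1 = 1 cut set(s).
Power feed inoperative [AND]: one cut set from each child combined → 1 × 1 = 1 cut set(s).
Backup hoist fails [OR]: union of children's cut sets → 6 cut set(s).
Dam spillway gate fails to open [AND]: one cut set from each child combined → 6 × 1 × 1 × 1 = 6 cut set(s).
Minimal cut sets: {Forward brake fails, Left limit switch 2 faulted, Main wire rope malfunctions, North brake 2 fails}; {Left limit switch 2 faulted, Main wire rope malfunctions, North brake 2 fails, Redundant limit switch degraded, Standby remote link faulted}; {Gearbox trips, Left limit switch 2 faulted, Main wire rope malfunctions, North brake 2 fails}; {Left limit switch 2 faulted, Local panel trips, Main wire rope malfunctions, North brake 2 fails}; {Left limit switch 2 faulted, Main wire rope malfunctions, North brake 2 fails, North manual crank failed, Secondary position sensor is down}; {Hoist motor stuck, Left limit switch 2 faulted, Main wire rope malfunctions, North brake 2 fails, Power feeder is out}.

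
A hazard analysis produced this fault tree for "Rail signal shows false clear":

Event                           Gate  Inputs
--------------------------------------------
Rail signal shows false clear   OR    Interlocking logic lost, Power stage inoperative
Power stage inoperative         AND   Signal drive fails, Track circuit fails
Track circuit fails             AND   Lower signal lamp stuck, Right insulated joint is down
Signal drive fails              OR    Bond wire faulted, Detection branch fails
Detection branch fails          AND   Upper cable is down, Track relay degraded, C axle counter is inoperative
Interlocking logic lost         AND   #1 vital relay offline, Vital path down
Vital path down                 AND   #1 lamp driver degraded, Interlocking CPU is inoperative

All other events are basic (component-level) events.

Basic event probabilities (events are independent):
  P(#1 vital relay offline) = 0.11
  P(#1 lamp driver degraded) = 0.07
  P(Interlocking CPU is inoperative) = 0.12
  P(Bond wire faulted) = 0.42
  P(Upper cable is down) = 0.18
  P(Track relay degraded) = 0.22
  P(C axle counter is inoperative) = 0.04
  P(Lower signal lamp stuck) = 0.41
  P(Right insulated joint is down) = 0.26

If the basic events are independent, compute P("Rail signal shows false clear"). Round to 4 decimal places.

P(Vital path down) [AND] = 0.07 × 0.12 = 0.008400
P(Interlocking logic lost) [AND] = 0.11 × 0.008400 = 0.000924
P(Detection branch fails) [AND] = 0.18 × 0.22 × 0.04 = 0.001584
P(Signal drive fails) [OR] = 1 − (1−0.42) × (1−0.001584) = 0.420919
P(Track circuit fails) [AND] = 0.41 × 0.26 = 0.106600
P(Power stage inoperative) [AND] = 0.420919 × 0.106600 = 0.044870
P(Rail signal shows false clear) [OR] = 1 − (1−0.000924) × (1−0.044870) = 0.045753
Rounded to 4 decimal places: P(Rail signal shows false clear) ≈ 0.0458.

0.0458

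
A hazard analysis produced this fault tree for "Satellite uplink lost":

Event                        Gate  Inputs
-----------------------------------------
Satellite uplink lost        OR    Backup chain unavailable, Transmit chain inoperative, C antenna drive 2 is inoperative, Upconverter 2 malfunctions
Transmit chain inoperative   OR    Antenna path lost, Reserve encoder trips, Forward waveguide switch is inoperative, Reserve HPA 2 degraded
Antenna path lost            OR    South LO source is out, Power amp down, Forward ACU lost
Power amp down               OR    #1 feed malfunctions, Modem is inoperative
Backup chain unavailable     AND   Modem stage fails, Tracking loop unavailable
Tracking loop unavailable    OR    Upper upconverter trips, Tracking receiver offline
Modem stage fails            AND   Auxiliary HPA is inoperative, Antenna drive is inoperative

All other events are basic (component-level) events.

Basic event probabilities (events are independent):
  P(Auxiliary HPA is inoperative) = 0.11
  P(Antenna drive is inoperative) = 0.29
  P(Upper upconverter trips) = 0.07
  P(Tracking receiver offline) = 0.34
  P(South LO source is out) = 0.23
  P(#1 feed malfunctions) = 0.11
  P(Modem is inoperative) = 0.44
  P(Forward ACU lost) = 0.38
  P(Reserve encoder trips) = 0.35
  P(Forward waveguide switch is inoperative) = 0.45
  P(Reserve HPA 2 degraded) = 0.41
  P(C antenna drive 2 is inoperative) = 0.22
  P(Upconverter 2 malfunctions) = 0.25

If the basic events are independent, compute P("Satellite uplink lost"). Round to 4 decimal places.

0.9710

P(Modem stage fails) [AND] = 0.11 × 0.29 = 0.031900
P(Tracking loop unavailable) [OR] = 1 − (1−0.07) × (1−0.34) = 0.386200
P(Backup chain unavailable) [AND] = 0.031900 × 0.386200 = 0.012320
P(Power amp down) [OR] = 1 − (1−0.11) × (1−0.44) = 0.501600
P(Antenna path lost) [OR] = 1 − (1−0.23) × (1−0.501600) × (1−0.38) = 0.762064
P(Transmit chain inoperative) [OR] = 1 − (1−0.762064) × (1−0.35) × (1−0.45) × (1−0.41) = 0.949813
P(Satellite uplink lost) [OR] = 1 − (1−0.012320) × (1−0.949813) × (1−0.22) × (1−0.25) = 0.971002
Rounded to 4 decimal places: P(Satellite uplink lost) ≈ 0.9710.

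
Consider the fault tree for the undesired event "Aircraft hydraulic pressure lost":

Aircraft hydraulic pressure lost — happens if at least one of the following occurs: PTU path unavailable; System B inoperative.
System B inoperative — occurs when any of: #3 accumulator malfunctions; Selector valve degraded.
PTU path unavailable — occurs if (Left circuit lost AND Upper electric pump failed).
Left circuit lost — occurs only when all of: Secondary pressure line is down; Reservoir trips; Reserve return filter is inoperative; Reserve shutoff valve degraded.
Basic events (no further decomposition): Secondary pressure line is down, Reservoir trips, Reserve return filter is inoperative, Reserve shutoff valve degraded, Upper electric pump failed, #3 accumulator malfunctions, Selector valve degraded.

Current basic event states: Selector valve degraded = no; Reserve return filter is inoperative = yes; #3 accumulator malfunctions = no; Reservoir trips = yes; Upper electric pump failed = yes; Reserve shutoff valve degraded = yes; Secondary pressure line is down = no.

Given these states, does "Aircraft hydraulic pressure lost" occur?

No

Left circuit lost [AND]: Secondary pressure line is down=not, Reservoir trips=occurs, Reserve return filter is inoperative=occurs, Reserve shutoff valve degraded=occurs → not all inputs occur → does not occur.
PTU path unavailable [AND]: Left circuit lost=not, Upper electric pump failed=occurs → not all inputs occur → does not occur.
System B inoperative [OR]: #3 accumulator malfunctions=not, Selector valve degraded=not → no input occurs → does not occur.
Aircraft hydraulic pressure lost [OR]: PTU path unavailable=not, System B inoperative=not → no input occurs → does not occur.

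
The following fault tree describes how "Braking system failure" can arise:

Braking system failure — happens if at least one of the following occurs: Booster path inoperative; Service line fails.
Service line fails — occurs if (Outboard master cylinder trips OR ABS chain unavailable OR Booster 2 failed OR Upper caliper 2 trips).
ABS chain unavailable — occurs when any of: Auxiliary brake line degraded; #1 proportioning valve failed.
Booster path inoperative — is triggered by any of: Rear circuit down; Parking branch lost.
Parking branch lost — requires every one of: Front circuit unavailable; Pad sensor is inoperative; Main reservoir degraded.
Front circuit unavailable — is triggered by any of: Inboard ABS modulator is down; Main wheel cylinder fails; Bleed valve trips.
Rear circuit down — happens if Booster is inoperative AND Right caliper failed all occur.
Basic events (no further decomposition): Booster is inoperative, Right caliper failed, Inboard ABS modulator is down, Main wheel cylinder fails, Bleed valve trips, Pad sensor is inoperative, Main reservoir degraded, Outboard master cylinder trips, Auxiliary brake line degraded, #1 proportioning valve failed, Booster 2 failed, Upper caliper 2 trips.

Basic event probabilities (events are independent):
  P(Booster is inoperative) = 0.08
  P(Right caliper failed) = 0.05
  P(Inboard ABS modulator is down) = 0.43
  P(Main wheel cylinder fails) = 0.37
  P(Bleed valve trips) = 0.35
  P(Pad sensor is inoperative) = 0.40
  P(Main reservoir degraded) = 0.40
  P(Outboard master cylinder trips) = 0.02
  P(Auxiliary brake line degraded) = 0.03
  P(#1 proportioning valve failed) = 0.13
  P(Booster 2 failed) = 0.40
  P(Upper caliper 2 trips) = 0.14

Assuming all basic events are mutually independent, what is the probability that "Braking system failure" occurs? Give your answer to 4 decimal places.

P(Rear circuit down) [AND] = 0.08 × 0.05 = 0.004000
P(Front circuit unavailable) [OR] = 1 − (1−0.43) × (1−0.37) × (1−0.35) = 0.766585
P(Parking branch lost) [AND] = 0.766585 × 0.40 × 0.40 = 0.122654
P(Booster path inoperative) [OR] = 1 − (1−0.004000) × (1−0.122654) = 0.126163
P(ABS chain unavailable) [OR] = 1 − (1−0.03) × (1−0.13) = 0.156100
P(Service line fails) [OR] = 1 − (1−0.02) × (1−0.156100) × (1−0.40) × (1−0.14) = 0.573257
P(Braking system failure) [OR] = 1 − (1−0.126163) × (1−0.573257) = 0.627096
Rounded to 4 decimal places: P(Braking system failure) ≈ 0.6271.

0.6271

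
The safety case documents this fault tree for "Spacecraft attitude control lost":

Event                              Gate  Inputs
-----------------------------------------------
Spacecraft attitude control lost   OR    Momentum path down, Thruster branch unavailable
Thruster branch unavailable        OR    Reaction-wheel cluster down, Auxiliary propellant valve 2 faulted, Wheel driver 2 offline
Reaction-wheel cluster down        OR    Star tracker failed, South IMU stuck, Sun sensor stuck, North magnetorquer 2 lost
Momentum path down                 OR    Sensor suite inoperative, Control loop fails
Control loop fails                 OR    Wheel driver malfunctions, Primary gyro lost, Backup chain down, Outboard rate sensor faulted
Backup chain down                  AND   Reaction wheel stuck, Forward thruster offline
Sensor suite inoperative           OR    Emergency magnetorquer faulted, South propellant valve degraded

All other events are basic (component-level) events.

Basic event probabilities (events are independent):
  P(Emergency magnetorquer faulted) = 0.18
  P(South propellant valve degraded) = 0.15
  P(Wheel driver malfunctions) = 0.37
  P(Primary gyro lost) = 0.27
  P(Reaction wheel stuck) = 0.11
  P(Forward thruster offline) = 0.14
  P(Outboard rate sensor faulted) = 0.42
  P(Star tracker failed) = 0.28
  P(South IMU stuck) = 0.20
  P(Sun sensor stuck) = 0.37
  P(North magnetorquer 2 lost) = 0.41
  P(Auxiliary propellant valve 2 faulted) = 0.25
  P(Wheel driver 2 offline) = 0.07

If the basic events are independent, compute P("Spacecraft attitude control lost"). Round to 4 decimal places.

P(Sensor suite inoperative) [OR] = 1 − (1−0.18) × (1−0.15) = 0.303000
P(Backup chain down) [AND] = 0.11 × 0.14 = 0.015400
P(Control loop fails) [OR] = 1 − (1−0.37) × (1−0.27) × (1−0.015400) × (1−0.42) = 0.737366
P(Momentum path down) [OR] = 1 − (1−0.303000) × (1−0.737366) = 0.816944
P(Reaction-wheel cluster down) [OR] = 1 − (1−0.28) × (1−0.20) × (1−0.37) × (1−0.41) = 0.785901
P(Thruster branch unavailable) [OR] = 1 − (1−0.785901) × (1−0.25) × (1−0.07) = 0.850666
P(Spacecraft attitude control lost) [OR] = 1 − (1−0.816944) × (1−0.850666) = 0.972664
Rounded to 4 decimal places: P(Spacecraft attitude control lost) ≈ 0.9727.

0.9727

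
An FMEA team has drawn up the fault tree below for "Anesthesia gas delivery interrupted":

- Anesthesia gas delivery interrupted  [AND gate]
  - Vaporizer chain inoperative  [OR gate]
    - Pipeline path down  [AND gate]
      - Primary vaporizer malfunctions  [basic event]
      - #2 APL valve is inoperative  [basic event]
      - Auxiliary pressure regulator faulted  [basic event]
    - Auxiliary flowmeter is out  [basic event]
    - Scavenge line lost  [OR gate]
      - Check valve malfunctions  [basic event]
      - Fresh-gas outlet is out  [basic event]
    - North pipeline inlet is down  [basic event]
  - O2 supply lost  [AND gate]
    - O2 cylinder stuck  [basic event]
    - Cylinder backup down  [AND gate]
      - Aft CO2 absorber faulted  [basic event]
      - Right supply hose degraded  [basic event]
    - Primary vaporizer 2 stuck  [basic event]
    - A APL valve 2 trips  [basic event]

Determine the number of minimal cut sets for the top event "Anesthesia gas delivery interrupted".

Pipeline path down [AND]: one cut set from each child combined → 1 × 1 × 1 = 1 cut set(s).
Scavenge line lost [OR]: union of children's cut sets → 2 cut set(s).
Vaporizer chain inoperative [OR]: union of children's cut sets → 5 cut set(s).
Cylinder backup down [AND]: one cut set from each child combined → 1 × 1 = 1 cut set(s).
O2 supply lost [AND]: one cut set from each child combined → 1 × 1 × 1 × 1 = 1 cut set(s).
Anesthesia gas delivery interrupted [AND]: one cut set from each child combined → 5 × 1 = 5 cut set(s).
Minimal cut sets: {#2 APL valve is inoperative, A APL valve 2 trips, Aft CO2 absorber faulted, Auxiliary pressure regulator faulted, O2 cylinder stuck, Primary vaporizer 2 stuck, Primary vaporizer malfunctions, Right supply hose degraded}; {A APL valve 2 trips, Aft CO2 absorber faulted, Auxiliary flowmeter is out, O2 cylinder stuck, Primary vaporizer 2 stuck, Right supply hose degraded}; {A APL valve 2 trips, Aft CO2 absorber faulted, Check valve malfunctions, O2 cylinder stuck, Primary vaporizer 2 stuck, Right supply hose degraded}; {A APL valve 2 trips, Aft CO2 absorber faulted, Fresh-gas outlet is out, O2 cylinder stuck, Primary vaporizer 2 stuck, Right supply hose degraded}; {A APL valve 2 trips, Aft CO2 absorber faulted, North pipeline inlet is down, O2 cylinder stuck, Primary vaporizer 2 stuck, Right supply hose degraded}.

5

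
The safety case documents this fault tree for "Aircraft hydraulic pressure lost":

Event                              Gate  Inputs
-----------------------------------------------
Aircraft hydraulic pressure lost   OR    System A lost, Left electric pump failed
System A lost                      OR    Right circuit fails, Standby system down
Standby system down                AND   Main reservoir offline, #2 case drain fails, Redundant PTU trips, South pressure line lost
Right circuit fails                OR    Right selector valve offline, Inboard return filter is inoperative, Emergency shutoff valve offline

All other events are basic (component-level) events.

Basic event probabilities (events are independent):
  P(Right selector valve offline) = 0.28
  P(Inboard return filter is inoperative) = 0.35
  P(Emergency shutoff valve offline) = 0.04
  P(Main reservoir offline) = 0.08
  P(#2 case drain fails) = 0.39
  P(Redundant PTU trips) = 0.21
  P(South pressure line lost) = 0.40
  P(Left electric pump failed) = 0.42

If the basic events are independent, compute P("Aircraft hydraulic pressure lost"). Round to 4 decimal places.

P(Right circuit fails) [OR] = 1 − (1−0.28) × (1−0.35) × (1−0.04) = 0.550720
P(Standby system down) [AND] = 0.08 × 0.39 × 0.21 × 0.40 = 0.002621
P(System A lost) [OR] = 1 − (1−0.550720) × (1−0.002621) = 0.551898
P(Aircraft hydraulic pressure lost) [OR] = 1 − (1−0.551898) × (1−0.42) = 0.740101
Rounded to 4 decimal places: P(Aircraft hydraulic pressure lost) ≈ 0.7401.

0.7401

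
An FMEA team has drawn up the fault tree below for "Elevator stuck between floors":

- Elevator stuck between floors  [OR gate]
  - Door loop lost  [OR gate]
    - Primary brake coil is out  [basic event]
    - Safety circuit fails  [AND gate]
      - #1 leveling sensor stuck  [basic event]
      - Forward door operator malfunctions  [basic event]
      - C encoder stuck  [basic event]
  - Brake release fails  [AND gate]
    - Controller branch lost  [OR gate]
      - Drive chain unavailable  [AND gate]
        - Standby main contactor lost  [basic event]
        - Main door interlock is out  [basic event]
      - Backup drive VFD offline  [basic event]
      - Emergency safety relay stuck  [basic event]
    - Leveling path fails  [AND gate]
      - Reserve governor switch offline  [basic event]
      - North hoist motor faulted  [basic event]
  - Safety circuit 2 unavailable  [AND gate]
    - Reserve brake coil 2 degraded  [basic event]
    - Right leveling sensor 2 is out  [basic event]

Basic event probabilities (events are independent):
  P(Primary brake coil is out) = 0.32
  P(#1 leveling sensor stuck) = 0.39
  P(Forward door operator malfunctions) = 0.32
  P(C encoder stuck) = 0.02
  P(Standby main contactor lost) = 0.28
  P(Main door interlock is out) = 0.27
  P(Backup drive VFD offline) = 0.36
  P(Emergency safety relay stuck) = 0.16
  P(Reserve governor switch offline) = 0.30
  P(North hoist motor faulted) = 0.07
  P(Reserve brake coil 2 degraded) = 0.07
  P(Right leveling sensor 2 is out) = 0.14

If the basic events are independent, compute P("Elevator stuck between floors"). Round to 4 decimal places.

P(Safety circuit fails) [AND] = 0.39 × 0.32 × 0.02 = 0.002496
P(Door loop lost) [OR] = 1 − (1−0.32) × (1−0.002496) = 0.321697
P(Drive chain unavailable) [AND] = 0.28 × 0.27 = 0.075600
P(Controller branch lost) [OR] = 1 − (1−0.075600) × (1−0.36) × (1−0.16) = 0.503043
P(Leveling path fails) [AND] = 0.30 × 0.07 = 0.021000
P(Brake release fails) [AND] = 0.503043 × 0.021000 = 0.010564
P(Safety circuit 2 unavailable) [AND] = 0.07 × 0.14 = 0.009800
P(Elevator stuck between floors) [OR] = 1 − (1−0.321697) × (1−0.010564) × (1−0.009800) = 0.335440
Rounded to 4 decimal places: P(Elevator stuck between floors) ≈ 0.3354.

0.3354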